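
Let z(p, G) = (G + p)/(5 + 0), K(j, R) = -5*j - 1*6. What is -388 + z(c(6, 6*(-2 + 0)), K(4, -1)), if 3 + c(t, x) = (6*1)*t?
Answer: -1933/5 ≈ -386.60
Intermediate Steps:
K(j, R) = -6 - 5*j (K(j, R) = -5*j - 6 = -6 - 5*j)
c(t, x) = -3 + 6*t (c(t, x) = -3 + (6*1)*t = -3 + 6*t)
z(p, G) = G/5 + p/5 (z(p, G) = (G + p)/5 = (G + p)*(⅕) = G/5 + p/5)
-388 + z(c(6, 6*(-2 + 0)), K(4, -1)) = -388 + ((-6 - 5*4)/5 + (-3 + 6*6)/5) = -388 + ((-6 - 20)/5 + (-3 + 36)/5) = -388 + ((⅕)*(-26) + (⅕)*33) = -388 + (-26/5 + 33/5) = -388 + 7/5 = -1933/5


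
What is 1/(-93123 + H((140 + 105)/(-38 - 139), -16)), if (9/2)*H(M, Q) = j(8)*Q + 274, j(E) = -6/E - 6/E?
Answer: -9/837511 ≈ -1.0746e-5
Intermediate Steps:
j(E) = -12/E
H(M, Q) = 548/9 - Q/3 (H(M, Q) = 2*((-12/8)*Q + 274)/9 = 2*((-12*⅛)*Q + 274)/9 = 2*(-3*Q/2 + 274)/9 = 2*(274 - 3*Q/2)/9 = 548/9 - Q/3)
1/(-93123 + H((140 + 105)/(-38 - 139), -16)) = 1/(-93123 + (548/9 - ⅓*(-16))) = 1/(-93123 + (548/9 + 16/3)) = 1/(-93123 + 596/9) = 1/(-837511/9) = -9/837511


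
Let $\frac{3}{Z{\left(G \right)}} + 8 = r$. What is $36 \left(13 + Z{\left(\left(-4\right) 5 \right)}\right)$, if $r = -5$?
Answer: $\frac{5976}{13} \approx 459.69$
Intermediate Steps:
$Z{\left(G \right)} = - \frac{3}{13}$ ($Z{\left(G \right)} = \frac{3}{-8 - 5} = \frac{3}{-13} = 3 \left(- \frac{1}{13}\right) = - \frac{3}{13}$)
$36 \left(13 + Z{\left(\left(-4\right) 5 \right)}\right) = 36 \left(13 - \frac{3}{13}\right) = 36 \cdot \frac{166}{13} = \frac{5976}{13}$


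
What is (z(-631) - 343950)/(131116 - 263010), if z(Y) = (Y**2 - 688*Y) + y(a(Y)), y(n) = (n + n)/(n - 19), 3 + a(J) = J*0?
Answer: -2685866/725417 ≈ -3.7025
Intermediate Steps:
a(J) = -3 (a(J) = -3 + J*0 = -3 + 0 = -3)
y(n) = 2*n/(-19 + n) (y(n) = (2*n)/(-19 + n) = 2*n/(-19 + n))
z(Y) = 3/11 + Y**2 - 688*Y (z(Y) = (Y**2 - 688*Y) + 2*(-3)/(-19 - 3) = (Y**2 - 688*Y) + 2*(-3)/(-22) = (Y**2 - 688*Y) + 2*(-3)*(-1/22) = (Y**2 - 688*Y) + 3/11 = 3/11 + Y**2 - 688*Y)
(z(-631) - 343950)/(131116 - 263010) = ((3/11 + (-631)**2 - 688*(-631)) - 343950)/(131116 - 263010) = ((3/11 + 398161 + 434128) - 343950)/(-131894) = (9155182/11 - 343950)*(-1/131894) = (5371732/11)*(-1/131894) = -2685866/725417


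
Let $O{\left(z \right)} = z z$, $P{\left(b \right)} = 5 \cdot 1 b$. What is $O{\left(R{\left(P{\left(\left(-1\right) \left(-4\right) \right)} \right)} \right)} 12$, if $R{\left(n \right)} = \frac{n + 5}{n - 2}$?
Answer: $\frac{625}{27} \approx 23.148$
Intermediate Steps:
$P{\left(b \right)} = 5 b$
$R{\left(n \right)} = \frac{5 + n}{-2 + n}$
$O{\left(z \right)} = z^{2}$
$O{\left(R{\left(P{\left(\left(-1\right) \left(-4\right) \right)} \right)} \right)} 12 = \left(\frac{5 + 5 \left(\left(-1\right) \left(-4\right)\right)}{-2 + 5 \left(\left(-1\right) \left(-4\right)\right)}\right)^{2} \cdot 12 = \left(\frac{5 + 5 \cdot 4}{-2 + 5 \cdot 4}\right)^{2} \cdot 12 = \left(\frac{5 + 20}{-2 + 20}\right)^{2} \cdot 12 = \left(\frac{1}{18} \cdot 25\right)^{2} \cdot 12 = \left(\frac{25}{18}\right)^{2} \cdot 12 = \frac{625}{324} \cdot 12 = \frac{625}{27}$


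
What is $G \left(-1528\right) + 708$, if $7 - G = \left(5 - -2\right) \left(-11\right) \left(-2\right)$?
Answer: $225324$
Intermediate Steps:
$G = -147$ ($G = 7 - \left(5 - -2\right) \left(-11\right) \left(-2\right) = 7 - \left(5 + 2\right) \left(-11\right) \left(-2\right) = 7 - 7 \left(-11\right) \left(-2\right) = 7 - \left(-77\right) \left(-2\right) = 7 - 154 = -147$)
$G \left(-1528\right) + 708 = \left(-147\right) \left(-1528\right) + 708 = 224616 + 708 = 225324$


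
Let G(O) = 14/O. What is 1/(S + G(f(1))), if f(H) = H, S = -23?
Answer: -⅑ ≈ -0.11111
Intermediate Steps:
1/(S + G(f(1))) = 1/(-23 + 14/1) = 1/(-23 + 14*1) = 1/(-23 + 14) = 1/(-9) = -⅑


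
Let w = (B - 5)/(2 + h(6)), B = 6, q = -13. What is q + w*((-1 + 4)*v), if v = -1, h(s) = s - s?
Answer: -29/2 ≈ -14.500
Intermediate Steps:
h(s) = 0
w = ½ (w = (6 - 5)/(2 + 0) = 1/2 = 1*(½) = ½ ≈ 0.50000)
q + w*((-1 + 4)*v) = -13 + ((-1 + 4)*(-1))/2 = -13 + (3*(-1))/2 = -13 + (½)*(-3) = -13 - 3/2 = -29/2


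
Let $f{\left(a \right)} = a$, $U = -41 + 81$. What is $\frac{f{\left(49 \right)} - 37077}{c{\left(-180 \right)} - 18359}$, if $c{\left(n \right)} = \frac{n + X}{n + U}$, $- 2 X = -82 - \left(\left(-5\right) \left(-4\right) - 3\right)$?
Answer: $\frac{10367840}{5140259} \approx 2.017$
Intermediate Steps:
$X = \frac{99}{2}$ ($X = - \frac{-82 - \left(\left(-5\right) \left(-4\right) - 3\right)}{2} = - \frac{-82 - \left(20 - 3\right)}{2} = - \frac{-82 - 17}{2} = \left(- \frac{1}{2}\right) \left(-99\right) = \frac{99}{2} \approx 49.5$)
$U = 40$
$c{\left(n \right)} = \frac{\frac{99}{2} + n}{40 + n}$ ($c{\left(n \right)} = \frac{n + \frac{99}{2}}{n + 40} = \frac{\frac{99}{2} + n}{40 + n}$)
$\frac{f{\left(49 \right)} - 37077}{c{\left(-180 \right)} - 18359} = \frac{49 - 37077}{\frac{\frac{99}{2} - 180}{40 - 180} - 18359} = - \frac{37028}{\frac{1}{-140} \left(- \frac{261}{2}\right) - 18359} = - \frac{37028}{\left(- \frac{1}{140}\right) \left(- \frac{261}{2}\right) - 18359} = - \frac{37028}{\frac{261}{280} - 18359} = - \frac{37028}{- \frac{5140259}{280}} = \left(-37028\right) \left(- \frac{280}{5140259}\right) = \frac{10367840}{5140259}$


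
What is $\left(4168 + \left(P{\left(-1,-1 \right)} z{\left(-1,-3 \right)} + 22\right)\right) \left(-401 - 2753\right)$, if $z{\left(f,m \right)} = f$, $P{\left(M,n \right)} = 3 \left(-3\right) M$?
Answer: $-13186874$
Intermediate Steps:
$P{\left(M,n \right)} = - 9 M$
$\left(4168 + \left(P{\left(-1,-1 \right)} z{\left(-1,-3 \right)} + 22\right)\right) \left(-401 - 2753\right) = \left(4168 + \left(\left(-9\right) \left(-1\right) \left(-1\right) + 22\right)\right) \left(-401 - 2753\right) = \left(4168 + \left(9 \left(-1\right) + 22\right)\right) \left(-401 - 2753\right) = \left(4168 + \left(-9 + 22\right)\right) \left(-3154\right) = \left(4168 + 13\right) \left(-3154\right) = 4181 \left(-3154\right) = -13186874$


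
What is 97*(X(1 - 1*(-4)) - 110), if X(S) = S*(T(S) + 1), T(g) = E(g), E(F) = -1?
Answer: -10670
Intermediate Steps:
T(g) = -1
X(S) = 0 (X(S) = S*(-1 + 1) = S*0 = 0)
97*(X(1 - 1*(-4)) - 110) = 97*(0 - 110) = 97*(-110) = -10670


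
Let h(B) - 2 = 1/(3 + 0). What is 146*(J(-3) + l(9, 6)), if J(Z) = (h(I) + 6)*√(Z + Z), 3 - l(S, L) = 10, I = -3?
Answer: -1022 + 3650*I*√6/3 ≈ -1022.0 + 2980.2*I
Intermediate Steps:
l(S, L) = -7 (l(S, L) = 3 - 1*10 = 3 - 10 = -7)
h(B) = 7/3 (h(B) = 2 + 1/(3 + 0) = 2 + 1/3 = 2 + ⅓ = 7/3)
J(Z) = 25*√2*√Z/3 (J(Z) = (7/3 + 6)*√(Z + Z) = 25*√(2*Z)/3 = 25*(√2*√Z)/3 = 25*√2*√Z/3)
146*(J(-3) + l(9, 6)) = 146*(25*√2*√(-3)/3 - 7) = 146*(25*√2*(I*√3)/3 - 7) = 146*(25*I*√6/3 - 7) = 146*(-7 + 25*I*√6/3) = -1022 + 3650*I*√6/3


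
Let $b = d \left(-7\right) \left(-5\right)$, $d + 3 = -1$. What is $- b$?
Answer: $140$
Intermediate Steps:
$d = -4$ ($d = -3 - 1 = -4$)
$b = -140$ ($b = \left(-4\right) \left(-7\right) \left(-5\right) = 28 \left(-5\right) = -140$)
$- b = \left(-1\right) \left(-140\right) = 140$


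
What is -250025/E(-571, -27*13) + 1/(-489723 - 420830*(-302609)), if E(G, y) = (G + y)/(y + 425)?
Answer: 2549014054105069186/127024646610197 ≈ 20067.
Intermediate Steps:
E(G, y) = (G + y)/(425 + y)
-250025/E(-571, -27*13) + 1/(-489723 - 420830*(-302609)) = -250025*(425 - 27*13)/(-571 - 27*13) + 1/(-489723 - 420830*(-302609)) = -250025*(425 - 351)/(-571 - 351) - 1/302609/(-910553) = -250025/(-922/74) - 1/910553*(-1/302609) = -250025/((1/74)*(-922)) + 1/275541532777 = -250025/(-461/37) + 1/275541532777 = -250025*(-37/461) + 1/275541532777 = 9250925/461 + 1/275541532777 = 2549014054105069186/127024646610197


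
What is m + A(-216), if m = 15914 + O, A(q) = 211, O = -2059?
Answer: 14066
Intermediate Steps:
m = 13855 (m = 15914 - 2059 = 13855)
m + A(-216) = 13855 + 211 = 14066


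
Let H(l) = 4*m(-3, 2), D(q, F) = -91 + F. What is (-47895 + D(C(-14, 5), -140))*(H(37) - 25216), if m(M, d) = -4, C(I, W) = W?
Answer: 1214315232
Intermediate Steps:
H(l) = -16 (H(l) = 4*(-4) = -16)
(-47895 + D(C(-14, 5), -140))*(H(37) - 25216) = (-47895 + (-91 - 140))*(-16 - 25216) = (-47895 - 231)*(-25232) = -48126*(-25232) = 1214315232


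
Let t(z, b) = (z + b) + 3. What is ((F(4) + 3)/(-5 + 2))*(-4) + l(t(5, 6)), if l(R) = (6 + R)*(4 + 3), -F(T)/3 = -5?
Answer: 164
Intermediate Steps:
t(z, b) = 3 + b + z (t(z, b) = (b + z) + 3 = 3 + b + z)
F(T) = 15 (F(T) = -3*(-5) = 15)
l(R) = 42 + 7*R (l(R) = (6 + R)*7 = 42 + 7*R)
((F(4) + 3)/(-5 + 2))*(-4) + l(t(5, 6)) = ((15 + 3)/(-5 + 2))*(-4) + (42 + 7*(3 + 6 + 5)) = (18/(-3))*(-4) + (42 + 7*14) = (18*(-1/3))*(-4) + (42 + 98) = -6*(-4) + 140 = 24 + 140 = 164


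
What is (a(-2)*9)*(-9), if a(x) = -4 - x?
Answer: 162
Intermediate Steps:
(a(-2)*9)*(-9) = ((-4 - 1*(-2))*9)*(-9) = ((-4 + 2)*9)*(-9) = -2*9*(-9) = -18*(-9) = 162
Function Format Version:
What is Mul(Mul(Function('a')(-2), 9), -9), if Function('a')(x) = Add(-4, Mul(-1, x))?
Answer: 162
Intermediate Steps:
Mul(Mul(Function('a')(-2), 9), -9) = Mul(Mul(Add(-4, Mul(-1, -2)), 9), -9) = Mul(Mul(Add(-4, 2), 9), -9) = Mul(Mul(-2, 9), -9) = Mul(-18, -9) = 162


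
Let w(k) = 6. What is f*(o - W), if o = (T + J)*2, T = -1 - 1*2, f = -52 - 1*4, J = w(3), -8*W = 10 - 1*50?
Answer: -56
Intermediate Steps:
W = 5 (W = -(10 - 1*50)/8 = -(10 - 50)/8 = -⅛*(-40) = 5)
J = 6
f = -56 (f = -52 - 4 = -56)
T = -3 (T = -1 - 2 = -3)
o = 6 (o = (-3 + 6)*2 = 3*2 = 6)
f*(o - W) = -56*(6 - 1*5) = -56*(6 - 5) = -56*1 = -56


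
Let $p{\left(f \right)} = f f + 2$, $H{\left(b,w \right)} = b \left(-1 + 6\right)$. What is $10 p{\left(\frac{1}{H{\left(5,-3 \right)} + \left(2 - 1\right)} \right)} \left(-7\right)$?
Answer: $- \frac{47355}{338} \approx -140.1$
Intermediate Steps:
$H{\left(b,w \right)} = 5 b$ ($H{\left(b,w \right)} = b 5 = 5 b$)
$p{\left(f \right)} = 2 + f^{2}$ ($p{\left(f \right)} = f^{2} + 2 = 2 + f^{2}$)
$10 p{\left(\frac{1}{H{\left(5,-3 \right)} + \left(2 - 1\right)} \right)} \left(-7\right) = 10 \left(2 + \left(\frac{1}{5 \cdot 5 + \left(2 - 1\right)}\right)^{2}\right) \left(-7\right) = 10 \left(2 + \left(\frac{1}{25 + 1}\right)^{2}\right) \left(-7\right) = 10 \left(2 + \left(\frac{1}{26}\right)^{2}\right) \left(-7\right) = 10 \left(2 + \frac{1}{676}\right) \left(-7\right) = 10 \cdot \frac{1353}{676} \left(-7\right) = \frac{6765}{338} \left(-7\right) = - \frac{47355}{338}$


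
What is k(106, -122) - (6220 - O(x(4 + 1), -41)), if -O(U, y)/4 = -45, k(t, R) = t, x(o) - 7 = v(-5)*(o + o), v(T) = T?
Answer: -5934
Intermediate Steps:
x(o) = 7 - 10*o (x(o) = 7 - 5*(o + o) = 7 - 10*o)
O(U, y) = 180 (O(U, y) = -4*(-45) = 180)
k(106, -122) - (6220 - O(x(4 + 1), -41)) = 106 - (6220 - 1*180) = 106 - (6220 - 180) = 106 - 1*6040 = 106 - 6040 = -5934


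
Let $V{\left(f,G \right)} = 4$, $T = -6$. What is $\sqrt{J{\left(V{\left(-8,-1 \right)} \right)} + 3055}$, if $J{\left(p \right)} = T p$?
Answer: $\sqrt{3031} \approx 55.055$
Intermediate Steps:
$J{\left(p \right)} = - 6 p$
$\sqrt{J{\left(V{\left(-8,-1 \right)} \right)} + 3055} = \sqrt{\left(-6\right) 4 + 3055} = \sqrt{-24 + 3055} = \sqrt{3031}$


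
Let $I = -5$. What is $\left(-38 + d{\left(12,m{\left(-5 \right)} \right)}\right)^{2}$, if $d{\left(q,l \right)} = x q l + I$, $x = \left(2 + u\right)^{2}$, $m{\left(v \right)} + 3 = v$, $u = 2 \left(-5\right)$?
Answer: $38278969$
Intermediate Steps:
$u = -10$
$m{\left(v \right)} = -3 + v$
$x = 64$ ($x = \left(2 - 10\right)^{2} = \left(-8\right)^{2} = 64$)
$d{\left(q,l \right)} = -5 + 64 l q$ ($d{\left(q,l \right)} = 64 q l - 5 = 64 l q - 5 = -5 + 64 l q$)
$\left(-38 + d{\left(12,m{\left(-5 \right)} \right)}\right)^{2} = \left(-38 + \left(-5 + 64 \left(-3 - 5\right) 12\right)\right)^{2} = \left(-38 + \left(-5 + 64 \left(-8\right) 12\right)\right)^{2} = \left(-38 - 6149\right)^{2} = \left(-6187\right)^{2} = 38278969$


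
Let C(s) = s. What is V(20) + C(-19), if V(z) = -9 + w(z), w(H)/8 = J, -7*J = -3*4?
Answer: -100/7 ≈ -14.286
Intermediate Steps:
J = 12/7 (J = -(-3)*4/7 = -1/7*(-12) = 12/7 ≈ 1.7143)
w(H) = 96/7 (w(H) = 8*(12/7) = 96/7)
V(z) = 33/7 (V(z) = -9 + 96/7 = 33/7)
V(20) + C(-19) = 33/7 - 19 = -100/7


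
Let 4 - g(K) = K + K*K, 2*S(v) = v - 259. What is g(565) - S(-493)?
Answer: -319410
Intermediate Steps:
S(v) = -259/2 + v/2 (S(v) = (v - 259)/2 = (-259 + v)/2 = -259/2 + v/2)
g(K) = 4 - K - K² (g(K) = 4 - (K + K*K) = 4 - (K + K²) = 4 + (-K - K²) = 4 - K - K²)
g(565) - S(-493) = (4 - 1*565 - 1*565²) - (-259/2 + (½)*(-493)) = (4 - 565 - 1*319225) - (-259/2 - 493/2) = (4 - 565 - 319225) - 1*(-376) = -319786 + 376 = -319410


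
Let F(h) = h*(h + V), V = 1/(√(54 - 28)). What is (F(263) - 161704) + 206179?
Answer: 113644 + 263*√26/26 ≈ 1.1370e+5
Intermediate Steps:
V = √26/26 (V = 1/(√26) = √26/26 ≈ 0.19612)
F(h) = h*(h + √26/26)
(F(263) - 161704) + 206179 = ((1/26)*263*(√26 + 26*263) - 161704) + 206179 = ((1/26)*263*(√26 + 6838) - 161704) + 206179 = ((1/26)*263*(6838 + √26) - 161704) + 206179 = ((69169 + 263*√26/26) - 161704) + 206179 = (-92535 + 263*√26/26) + 206179 = 113644 + 263*√26/26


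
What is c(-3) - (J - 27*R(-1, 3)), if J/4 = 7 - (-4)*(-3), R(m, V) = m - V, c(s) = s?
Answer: -91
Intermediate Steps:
J = -20 (J = 4*(7 - (-4)*(-3)) = 4*(7 - 1*12) = 4*(7 - 12) = 4*(-5) = -20)
c(-3) - (J - 27*R(-1, 3)) = -3 - (-20 - 27*(-1 - 1*3)) = -3 - (-20 - 27*(-1 - 3)) = -3 - (-20 - 27*(-4)) = -3 - (-20 + 108) = -3 - 1*88 = -3 - 88 = -91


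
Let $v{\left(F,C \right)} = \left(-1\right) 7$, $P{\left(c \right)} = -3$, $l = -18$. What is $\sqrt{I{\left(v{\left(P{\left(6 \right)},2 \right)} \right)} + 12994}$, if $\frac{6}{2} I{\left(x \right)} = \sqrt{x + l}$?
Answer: $\frac{\sqrt{116946 + 15 i}}{3} \approx 113.99 + 0.0073105 i$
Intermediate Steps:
$v{\left(F,C \right)} = -7$
$I{\left(x \right)} = \frac{\sqrt{-18 + x}}{3}$ ($I{\left(x \right)} = \frac{\sqrt{x - 18}}{3} = \frac{\sqrt{-18 + x}}{3}$)
$\sqrt{I{\left(v{\left(P{\left(6 \right)},2 \right)} \right)} + 12994} = \sqrt{\frac{\sqrt{-18 - 7}}{3} + 12994} = \sqrt{\frac{\sqrt{-25}}{3} + 12994} = \sqrt{\frac{5 i}{3} + 12994} = \sqrt{12994 + \frac{5 i}{3}}$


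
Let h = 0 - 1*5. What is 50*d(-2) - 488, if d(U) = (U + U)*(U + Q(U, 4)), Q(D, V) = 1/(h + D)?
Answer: -416/7 ≈ -59.429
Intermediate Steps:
h = -5 (h = 0 - 5 = -5)
Q(D, V) = 1/(-5 + D)
d(U) = 2*U*(U + 1/(-5 + U)) (d(U) = (U + U)*(U + 1/(-5 + U)) = (2*U)*(U + 1/(-5 + U)) = 2*U*(U + 1/(-5 + U)))
50*d(-2) - 488 = 50*(2*(-2)*(1 - 2*(-5 - 2))/(-5 - 2)) - 488 = 50*(2*(-2)*(1 - 2*(-7))/(-7)) - 488 = 50*(2*(-2)*(-⅐)*(1 + 14)) - 488 = 50*(2*(-2)*(-⅐)*15) - 488 = 50*(60/7) - 488 = 3000/7 - 488 = -416/7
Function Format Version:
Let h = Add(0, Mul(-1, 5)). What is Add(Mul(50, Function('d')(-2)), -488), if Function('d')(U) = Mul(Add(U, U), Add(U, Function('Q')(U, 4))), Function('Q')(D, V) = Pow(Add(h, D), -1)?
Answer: Rational(-416, 7) ≈ -59.429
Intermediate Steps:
h = -5 (h = Add(0, -5) = -5)
Function('Q')(D, V) = Pow(Add(-5, D), -1)
Function('d')(U) = Mul(2, U, Add(U, Pow(Add(-5, U), -1))) (Function('d')(U) = Mul(Add(U, U), Add(U, Pow(Add(-5, U), -1))) = Mul(Mul(2, U), Add(U, Pow(Add(-5, U), -1))) = Mul(2, U, Add(U, Pow(Add(-5, U), -1))))
Add(Mul(50, Function('d')(-2)), -488) = Add(Mul(50, Mul(2, -2, Pow(Add(-5, -2), -1), Add(1, Mul(-2, Add(-5, -2))))), -488) = Add(Mul(50, Mul(2, -2, Pow(-7, -1), Add(1, Mul(-2, -7)))), -488) = Add(Mul(50, Mul(2, -2, Rational(-1, 7), Add(1, 14))), -488) = Add(Mul(50, Mul(2, -2, Rational(-1, 7), 15)), -488) = Add(Mul(50, Rational(60, 7)), -488) = Add(Rational(3000, 7), -488) = Rational(-416, 7)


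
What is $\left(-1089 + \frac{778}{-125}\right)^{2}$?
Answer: $\frac{18742431409}{15625} \approx 1.1995 \cdot 10^{6}$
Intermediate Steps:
$\left(-1089 + \frac{778}{-125}\right)^{2} = \left(-1089 + 778 \left(- \frac{1}{125}\right)\right)^{2} = \left(-1089 - \frac{778}{125}\right)^{2} = \left(- \frac{136903}{125}\right)^{2} = \frac{18742431409}{15625}$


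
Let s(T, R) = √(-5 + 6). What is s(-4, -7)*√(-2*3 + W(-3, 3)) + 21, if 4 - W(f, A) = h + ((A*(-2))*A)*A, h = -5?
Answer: 21 + √57 ≈ 28.550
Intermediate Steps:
s(T, R) = 1 (s(T, R) = √1 = 1)
W(f, A) = 9 + 2*A³ (W(f, A) = 4 - (-5 + ((A*(-2))*A)*A) = 4 - (-5 + ((-2*A)*A)*A) = 4 - (-5 + (-2*A²)*A) = 4 - (-5 - 2*A³) = 4 + (5 + 2*A³) = 9 + 2*A³)
s(-4, -7)*√(-2*3 + W(-3, 3)) + 21 = 1*√(-2*3 + (9 + 2*3³)) + 21 = 1*√(-6 + (9 + 2*27)) + 21 = 1*√(-6 + (9 + 54)) + 21 = 1*√(-6 + 63) + 21 = 1*√57 + 21 = √57 + 21 = 21 + √57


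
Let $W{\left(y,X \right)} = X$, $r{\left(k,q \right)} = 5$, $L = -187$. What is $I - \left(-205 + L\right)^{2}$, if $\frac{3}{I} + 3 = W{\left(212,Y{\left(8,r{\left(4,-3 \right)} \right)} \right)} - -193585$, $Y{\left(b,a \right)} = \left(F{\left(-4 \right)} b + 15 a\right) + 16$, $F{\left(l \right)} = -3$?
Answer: $- \frac{29756879933}{193649} \approx -1.5366 \cdot 10^{5}$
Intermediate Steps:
$Y{\left(b,a \right)} = 16 - 3 b + 15 a$ ($Y{\left(b,a \right)} = \left(- 3 b + 15 a\right) + 16 = 16 - 3 b + 15 a$)
$I = \frac{3}{193649}$ ($I = \frac{3}{-3 + \left(\left(16 - 24 + 15 \cdot 5\right) - -193585\right)} = \frac{3}{-3 + \left(\left(16 - 24 + 75\right) + 193585\right)} = \frac{3}{-3 + \left(67 + 193585\right)} = \frac{3}{-3 + 193652} = \frac{3}{193649} \approx 1.5492 \cdot 10^{-5}$)
$I - \left(-205 + L\right)^{2} = \frac{3}{193649} - \left(-205 - 187\right)^{2} = \frac{3}{193649} - \left(-392\right)^{2} = \frac{3}{193649} - 153664 = - \frac{29756879933}{193649}$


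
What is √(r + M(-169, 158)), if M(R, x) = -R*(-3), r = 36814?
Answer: √36307 ≈ 190.54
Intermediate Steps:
M(R, x) = 3*R
√(r + M(-169, 158)) = √(36814 + 3*(-169)) = √(36814 - 507) = √36307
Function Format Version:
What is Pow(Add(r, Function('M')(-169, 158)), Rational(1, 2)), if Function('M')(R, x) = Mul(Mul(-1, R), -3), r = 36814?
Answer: Pow(36307, Rational(1, 2)) ≈ 190.54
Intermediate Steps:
Function('M')(R, x) = Mul(3, R)
Pow(Add(r, Function('M')(-169, 158)), Rational(1, 2)) = Pow(Add(36814, Mul(3, -169)), Rational(1, 2)) = Pow(Add(36814, -507), Rational(1, 2)) = Pow(36307, Rational(1, 2))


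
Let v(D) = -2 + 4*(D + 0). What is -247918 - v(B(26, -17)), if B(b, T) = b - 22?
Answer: -247932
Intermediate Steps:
B(b, T) = -22 + b
v(D) = -2 + 4*D
-247918 - v(B(26, -17)) = -247918 - (-2 + 4*(-22 + 26)) = -247918 - (-2 + 4*4) = -247918 - (-2 + 16) = -247918 - 1*14 = -247918 - 14 = -247932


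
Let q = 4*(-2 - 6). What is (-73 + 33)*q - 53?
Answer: 1227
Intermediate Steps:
q = -32 (q = 4*(-8) = -32)
(-73 + 33)*q - 53 = (-73 + 33)*(-32) - 53 = -40*(-32) - 53 = 1280 - 53 = 1227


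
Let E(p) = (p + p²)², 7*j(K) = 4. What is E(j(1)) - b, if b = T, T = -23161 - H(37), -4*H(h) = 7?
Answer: 222429181/9604 ≈ 23160.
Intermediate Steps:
j(K) = 4/7 (j(K) = (⅐)*4 = 4/7)
H(h) = -7/4 (H(h) = -¼*7 = -7/4)
T = -92637/4 (T = -23161 - 1*(-7/4) = -23161 + 7/4 = -92637/4 ≈ -23159.)
b = -92637/4 ≈ -23159.
E(j(1)) - b = (4/7)²*(1 + 4/7)² - 1*(-92637/4) = 16*(11/7)²/49 + 92637/4 = (16/49)*(121/49) + 92637/4 = 1936/2401 + 92637/4 = 222429181/9604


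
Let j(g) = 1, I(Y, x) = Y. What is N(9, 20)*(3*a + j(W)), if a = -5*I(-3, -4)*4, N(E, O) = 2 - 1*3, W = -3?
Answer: -181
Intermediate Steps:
N(E, O) = -1 (N(E, O) = 2 - 3 = -1)
a = 60 (a = -5*(-3)*4 = 15*4 = 60)
N(9, 20)*(3*a + j(W)) = -(3*60 + 1) = -(180 + 1) = -1*181 = -181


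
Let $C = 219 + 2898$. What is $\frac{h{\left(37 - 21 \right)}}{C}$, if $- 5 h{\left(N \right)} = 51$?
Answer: $- \frac{17}{5195} \approx -0.0032724$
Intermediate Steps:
$h{\left(N \right)} = - \frac{51}{5}$ ($h{\left(N \right)} = \left(- \frac{1}{5}\right) 51 = - \frac{51}{5}$)
$C = 3117$
$\frac{h{\left(37 - 21 \right)}}{C} = - \frac{51}{5 \cdot 3117} = \left(- \frac{51}{5}\right) \frac{1}{3117} = - \frac{17}{5195}$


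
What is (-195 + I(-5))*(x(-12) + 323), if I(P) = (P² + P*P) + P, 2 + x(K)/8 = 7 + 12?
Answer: -68850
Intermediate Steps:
x(K) = 136 (x(K) = -16 + 8*(7 + 12) = -16 + 8*19 = -16 + 152 = 136)
I(P) = P + 2*P² (I(P) = (P² + P²) + P = 2*P² + P = P + 2*P²)
(-195 + I(-5))*(x(-12) + 323) = (-195 - 5*(1 + 2*(-5)))*(136 + 323) = (-195 - 5*(1 - 10))*459 = (-195 - 5*(-9))*459 = (-195 + 45)*459 = -150*459 = -68850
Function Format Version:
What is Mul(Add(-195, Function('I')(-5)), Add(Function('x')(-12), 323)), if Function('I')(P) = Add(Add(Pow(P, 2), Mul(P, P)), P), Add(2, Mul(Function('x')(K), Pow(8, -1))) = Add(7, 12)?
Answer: -68850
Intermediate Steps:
Function('x')(K) = 136 (Function('x')(K) = Add(-16, Mul(8, Add(7, 12))) = Add(-16, Mul(8, 19)) = Add(-16, 152) = 136)
Function('I')(P) = Add(P, Mul(2, Pow(P, 2))) (Function('I')(P) = Add(Add(Pow(P, 2), Pow(P, 2)), P) = Add(Mul(2, Pow(P, 2)), P) = Add(P, Mul(2, Pow(P, 2))))
Mul(Add(-195, Function('I')(-5)), Add(Function('x')(-12), 323)) = Mul(Add(-195, Mul(-5, Add(1, Mul(2, -5)))), Add(136, 323)) = Mul(Add(-195, Mul(-5, Add(1, -10))), 459) = Mul(Add(-195, Mul(-5, -9)), 459) = Mul(Add(-195, 45), 459) = Mul(-150, 459) = -68850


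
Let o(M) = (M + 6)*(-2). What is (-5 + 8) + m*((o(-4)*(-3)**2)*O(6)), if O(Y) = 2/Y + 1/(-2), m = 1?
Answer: 9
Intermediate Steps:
O(Y) = -1/2 + 2/Y (O(Y) = 2/Y + 1*(-1/2) = 2/Y - 1/2 = -1/2 + 2/Y)
o(M) = -12 - 2*M (o(M) = (6 + M)*(-2) = -12 - 2*M)
(-5 + 8) + m*((o(-4)*(-3)**2)*O(6)) = (-5 + 8) + 1*(((-12 - 2*(-4))*(-3)**2)*((1/2)*(4 - 1*6)/6)) = 3 + 1*(((-12 + 8)*9)*((1/2)*(1/6)*(4 - 6))) = 3 + 1*((-4*9)*((1/2)*(1/6)*(-2))) = 3 + 1*(-36*(-1/6)) = 3 + 1*6 = 3 + 6 = 9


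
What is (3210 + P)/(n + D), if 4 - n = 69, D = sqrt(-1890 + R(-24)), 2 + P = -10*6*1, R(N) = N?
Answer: -204620/6139 - 3148*I*sqrt(1914)/6139 ≈ -33.331 - 22.434*I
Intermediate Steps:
P = -62 (P = -2 - 10*6*1 = -2 - 60*1 = -2 - 60 = -62)
D = I*sqrt(1914) (D = sqrt(-1890 - 24) = sqrt(-1914) = I*sqrt(1914) ≈ 43.749*I)
n = -65 (n = 4 - 1*69 = 4 - 69 = -65)
(3210 + P)/(n + D) = (3210 - 62)/(-65 + I*sqrt(1914)) = 3148/(-65 + I*sqrt(1914))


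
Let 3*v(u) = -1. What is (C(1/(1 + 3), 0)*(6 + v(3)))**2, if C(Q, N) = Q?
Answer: 289/144 ≈ 2.0069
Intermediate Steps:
v(u) = -1/3 (v(u) = (1/3)*(-1) = -1/3)
(C(1/(1 + 3), 0)*(6 + v(3)))**2 = ((6 - 1/3)/(1 + 3))**2 = ((17/3)/4)**2 = ((1/4)*(17/3))**2 = (17/12)**2 = 289/144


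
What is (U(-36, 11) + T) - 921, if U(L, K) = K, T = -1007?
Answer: -1917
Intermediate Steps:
(U(-36, 11) + T) - 921 = (11 - 1007) - 921 = -996 - 921 = -1917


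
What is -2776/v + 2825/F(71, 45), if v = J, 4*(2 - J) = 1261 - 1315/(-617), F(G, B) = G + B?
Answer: 6427717/193604 ≈ 33.200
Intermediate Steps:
F(G, B) = B + G
J = -193604/617 (J = 2 - (1261 - 1315/(-617))/4 = 2 - (1261 - 1315*(-1/617))/4 = 2 - (1261 + 1315/617)/4 = 2 - ¼*779352/617 = 2 - 194838/617 = -193604/617 ≈ -313.78)
v = -193604/617 ≈ -313.78
-2776/v + 2825/F(71, 45) = -2776/(-193604/617) + 2825/(45 + 71) = -2776*(-617/193604) + 2825/116 = 428198/48401 + 2825*(1/116) = 428198/48401 + 2825/116 = 6427717/193604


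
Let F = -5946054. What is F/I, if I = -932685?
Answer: 1982018/310895 ≈ 6.3752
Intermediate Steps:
F/I = -5946054/(-932685) = -5946054*(-1/932685) = 1982018/310895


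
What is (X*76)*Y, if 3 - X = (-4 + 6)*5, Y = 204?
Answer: -108528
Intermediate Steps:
X = -7 (X = 3 - (-4 + 6)*5 = 3 - 2*5 = 3 - 1*10 = 3 - 10 = -7)
(X*76)*Y = -7*76*204 = -532*204 = -108528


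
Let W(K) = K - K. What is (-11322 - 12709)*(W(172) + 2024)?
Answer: -48638744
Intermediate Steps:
W(K) = 0
(-11322 - 12709)*(W(172) + 2024) = (-11322 - 12709)*(0 + 2024) = -24031*2024 = -48638744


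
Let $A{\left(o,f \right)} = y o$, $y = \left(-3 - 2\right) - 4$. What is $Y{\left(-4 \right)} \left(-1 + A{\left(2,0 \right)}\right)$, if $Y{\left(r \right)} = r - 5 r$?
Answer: $-304$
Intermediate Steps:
$y = -9$ ($y = -5 - 4 = -9$)
$Y{\left(r \right)} = - 4 r$
$A{\left(o,f \right)} = - 9 o$
$Y{\left(-4 \right)} \left(-1 + A{\left(2,0 \right)}\right) = \left(-4\right) \left(-4\right) \left(-1 - 18\right) = 16 \left(-1 - 18\right) = 16 \left(-19\right) = -304$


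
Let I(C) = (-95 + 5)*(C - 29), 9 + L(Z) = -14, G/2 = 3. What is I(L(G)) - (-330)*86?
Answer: 33060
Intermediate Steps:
G = 6 (G = 2*3 = 6)
L(Z) = -23 (L(Z) = -9 - 14 = -23)
I(C) = 2610 - 90*C (I(C) = -90*(-29 + C) = 2610 - 90*C)
I(L(G)) - (-330)*86 = (2610 - 90*(-23)) - (-330)*86 = (2610 + 2070) - 1*(-28380) = 4680 + 28380 = 33060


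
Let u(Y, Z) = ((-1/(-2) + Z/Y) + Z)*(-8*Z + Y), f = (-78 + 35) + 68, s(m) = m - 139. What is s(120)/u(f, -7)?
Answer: 950/27459 ≈ 0.034597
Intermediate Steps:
s(m) = -139 + m
f = 25 (f = -43 + 68 = 25)
u(Y, Z) = (Y - 8*Z)*(½ + Z + Z/Y) (u(Y, Z) = ((-1*(-½) + Z/Y) + Z)*(Y - 8*Z) = ((½ + Z/Y) + Z)*(Y - 8*Z) = (½ + Z + Z/Y)*(Y - 8*Z) = (Y - 8*Z)*(½ + Z + Z/Y))
s(120)/u(f, -7) = (-139 + 120)/((½)*25 - 8*(-7)² - 3*(-7) + 25*(-7) - 8*(-7)²/25) = -19/(25/2 - 8*49 + 21 - 175 - 8*1/25*49) = -19/(25/2 - 392 + 21 - 175 - 392/25) = -19/(-27459/50) = -19*(-50/27459) = 950/27459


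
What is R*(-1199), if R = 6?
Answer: -7194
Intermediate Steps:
R*(-1199) = 6*(-1199) = -7194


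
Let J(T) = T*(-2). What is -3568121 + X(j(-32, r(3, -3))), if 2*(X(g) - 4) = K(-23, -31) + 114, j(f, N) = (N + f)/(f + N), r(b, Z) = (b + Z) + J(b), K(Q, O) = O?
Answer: -7136151/2 ≈ -3.5681e+6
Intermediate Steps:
J(T) = -2*T
r(b, Z) = Z - b (r(b, Z) = (b + Z) - 2*b = (Z + b) - 2*b = Z - b)
j(f, N) = 1 (j(f, N) = (N + f)/(N + f) = 1)
X(g) = 91/2 (X(g) = 4 + (-31 + 114)/2 = 4 + (½)*83 = 4 + 83/2 = 91/2)
-3568121 + X(j(-32, r(3, -3))) = -3568121 + 91/2 = -7136151/2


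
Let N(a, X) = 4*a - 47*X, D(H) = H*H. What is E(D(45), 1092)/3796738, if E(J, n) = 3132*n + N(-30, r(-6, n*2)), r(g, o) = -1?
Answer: 3420071/3796738 ≈ 0.90079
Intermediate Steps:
D(H) = H²
N(a, X) = -47*X + 4*a
E(J, n) = -73 + 3132*n (E(J, n) = 3132*n + (-47*(-1) + 4*(-30)) = 3132*n + (47 - 120) = 3132*n - 73 = -73 + 3132*n)
E(D(45), 1092)/3796738 = (-73 + 3132*1092)/3796738 = (-73 + 3420144)*(1/3796738) = 3420071*(1/3796738) = 3420071/3796738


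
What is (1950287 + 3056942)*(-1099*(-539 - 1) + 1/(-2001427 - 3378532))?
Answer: 15987033022989176831/5379959 ≈ 2.9716e+12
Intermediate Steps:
(1950287 + 3056942)*(-1099*(-539 - 1) + 1/(-2001427 - 3378532)) = 5007229*(-1099*(-540) + 1/(-5379959)) = 5007229*(593460 - 1/5379959) = 5007229*(3192790468139/5379959) = 15987033022989176831/5379959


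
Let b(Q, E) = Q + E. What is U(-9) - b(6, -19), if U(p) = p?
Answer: 4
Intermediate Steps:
b(Q, E) = E + Q
U(-9) - b(6, -19) = -9 - (-19 + 6) = -9 - 1*(-13) = -9 + 13 = 4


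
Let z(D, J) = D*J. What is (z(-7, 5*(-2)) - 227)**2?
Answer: 24649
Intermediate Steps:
(z(-7, 5*(-2)) - 227)**2 = (-35*(-2) - 227)**2 = (-7*(-10) - 227)**2 = (70 - 227)**2 = (-157)**2 = 24649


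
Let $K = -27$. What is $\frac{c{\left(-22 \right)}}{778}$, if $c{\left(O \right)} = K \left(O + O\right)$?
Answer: $\frac{594}{389} \approx 1.527$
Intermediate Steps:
$c{\left(O \right)} = - 54 O$ ($c{\left(O \right)} = - 27 \left(O + O\right) = - 27 \cdot 2 O = - 54 O$)
$\frac{c{\left(-22 \right)}}{778} = \frac{\left(-54\right) \left(-22\right)}{778} = 1188 \cdot \frac{1}{778} = \frac{594}{389}$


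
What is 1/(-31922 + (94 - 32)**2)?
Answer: -1/28078 ≈ -3.5615e-5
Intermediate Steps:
1/(-31922 + (94 - 32)**2) = 1/(-31922 + 62**2) = 1/(-31922 + 3844) = 1/(-28078) = -1/28078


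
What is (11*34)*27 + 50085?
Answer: 60183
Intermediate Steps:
(11*34)*27 + 50085 = 374*27 + 50085 = 10098 + 50085 = 60183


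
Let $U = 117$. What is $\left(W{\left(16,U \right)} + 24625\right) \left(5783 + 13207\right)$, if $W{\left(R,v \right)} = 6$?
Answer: $467742690$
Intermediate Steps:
$\left(W{\left(16,U \right)} + 24625\right) \left(5783 + 13207\right) = \left(6 + 24625\right) \left(5783 + 13207\right) = 24631 \cdot 18990 = 467742690$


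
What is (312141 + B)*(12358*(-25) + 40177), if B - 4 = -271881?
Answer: -10821876072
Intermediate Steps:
B = -271877 (B = 4 - 271881 = -271877)
(312141 + B)*(12358*(-25) + 40177) = (312141 - 271877)*(12358*(-25) + 40177) = 40264*(-308950 + 40177) = 40264*(-268773) = -10821876072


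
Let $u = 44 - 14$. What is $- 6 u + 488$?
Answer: $308$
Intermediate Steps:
$u = 30$ ($u = 44 - 14 = 30$)
$- 6 u + 488 = \left(-6\right) 30 + 488 = -180 + 488 = 308$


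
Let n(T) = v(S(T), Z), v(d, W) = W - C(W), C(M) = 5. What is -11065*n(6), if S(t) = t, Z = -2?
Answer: 77455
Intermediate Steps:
v(d, W) = -5 + W (v(d, W) = W - 1*5 = W - 5 = -5 + W)
n(T) = -7 (n(T) = -5 - 2 = -7)
-11065*n(6) = -11065*(-7) = 77455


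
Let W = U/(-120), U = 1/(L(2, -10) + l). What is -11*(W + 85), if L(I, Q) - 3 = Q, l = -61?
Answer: -7629611/8160 ≈ -935.00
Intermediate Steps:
L(I, Q) = 3 + Q
U = -1/68 (U = 1/((3 - 10) - 61) = 1/(-7 - 61) = 1/(-68) = -1/68 ≈ -0.014706)
W = 1/8160 (W = -1/68/(-120) = -1/68*(-1/120) = 1/8160 ≈ 0.00012255)
-11*(W + 85) = -11*(1/8160 + 85) = -11*693601/8160 = -7629611/8160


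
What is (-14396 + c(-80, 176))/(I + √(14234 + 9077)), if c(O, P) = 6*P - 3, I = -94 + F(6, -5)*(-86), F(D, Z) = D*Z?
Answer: -33170698/6156885 + 13343*√23311/6156885 ≈ -5.0567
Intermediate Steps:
I = 2486 (I = -94 + (6*(-5))*(-86) = -94 - 30*(-86) = -94 + 2580 = 2486)
c(O, P) = -3 + 6*P
(-14396 + c(-80, 176))/(I + √(14234 + 9077)) = (-14396 + (-3 + 6*176))/(2486 + √(14234 + 9077)) = (-14396 + (-3 + 1056))/(2486 + √23311) = (-14396 + 1053)/(2486 + √23311) = -13343/(2486 + √23311)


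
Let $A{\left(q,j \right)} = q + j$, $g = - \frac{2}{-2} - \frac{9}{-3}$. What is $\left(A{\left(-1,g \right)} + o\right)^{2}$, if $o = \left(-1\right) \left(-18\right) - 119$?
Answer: $9604$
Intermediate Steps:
$g = 4$ ($g = \left(-2\right) \left(- \frac{1}{2}\right) - -3 = 1 + 3 = 4$)
$o = -101$ ($o = 18 - 119 = -101$)
$A{\left(q,j \right)} = j + q$
$\left(A{\left(-1,g \right)} + o\right)^{2} = \left(\left(4 - 1\right) - 101\right)^{2} = \left(3 - 101\right)^{2} = \left(-98\right)^{2} = 9604$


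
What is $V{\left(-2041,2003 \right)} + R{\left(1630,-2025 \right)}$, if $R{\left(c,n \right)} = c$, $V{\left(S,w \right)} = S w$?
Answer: $-4086493$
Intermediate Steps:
$V{\left(-2041,2003 \right)} + R{\left(1630,-2025 \right)} = \left(-2041\right) 2003 + 1630 = -4088123 + 1630 = -4086493$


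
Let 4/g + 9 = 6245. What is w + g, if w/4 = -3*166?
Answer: -3105527/1559 ≈ -1992.0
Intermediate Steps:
g = 1/1559 (g = 4/(-9 + 6245) = 4/6236 = 4*(1/6236) = 1/1559 ≈ 0.00064144)
w = -1992 (w = 4*(-3*166) = 4*(-498) = -1992)
w + g = -1992 + 1/1559 = -3105527/1559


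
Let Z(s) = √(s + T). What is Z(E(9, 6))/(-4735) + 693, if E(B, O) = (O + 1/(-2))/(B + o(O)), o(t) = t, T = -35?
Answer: 693 - I*√31170/142050 ≈ 693.0 - 0.0012429*I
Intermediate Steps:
E(B, O) = (-½ + O)/(B + O) (E(B, O) = (O + 1/(-2))/(B + O) = (O - ½)/(B + O) = (-½ + O)/(B + O))
Z(s) = √(-35 + s) (Z(s) = √(s - 35) = √(-35 + s))
Z(E(9, 6))/(-4735) + 693 = √(-35 + (-½ + 6)/(9 + 6))/(-4735) + 693 = √(-35 + (11/2)/15)*(-1/4735) + 693 = √(-35 + (1/15)*(11/2))*(-1/4735) + 693 = √(-35 + 11/30)*(-1/4735) + 693 = √(-1039/30)*(-1/4735) + 693 = (I*√31170/30)*(-1/4735) + 693 = -I*√31170/142050 + 693 = 693 - I*√31170/142050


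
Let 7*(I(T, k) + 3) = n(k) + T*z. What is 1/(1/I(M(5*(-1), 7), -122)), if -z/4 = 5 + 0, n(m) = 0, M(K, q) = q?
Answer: -23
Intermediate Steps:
z = -20 (z = -4*(5 + 0) = -4*5 = -20)
I(T, k) = -3 - 20*T/7 (I(T, k) = -3 + (0 + T*(-20))/7 = -3 + (0 - 20*T)/7 = -3 + (-20*T)/7 = -3 - 20*T/7)
1/(1/I(M(5*(-1), 7), -122)) = 1/(1/(-3 - 20/7*7)) = 1/(1/(-3 - 20)) = 1/(1/(-23)) = 1/(-1/23) = -23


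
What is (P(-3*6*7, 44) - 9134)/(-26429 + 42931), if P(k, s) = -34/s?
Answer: -200965/363044 ≈ -0.55356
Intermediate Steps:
(P(-3*6*7, 44) - 9134)/(-26429 + 42931) = (-34/44 - 9134)/(-26429 + 42931) = (-34*1/44 - 9134)/16502 = (-17/22 - 9134)*(1/16502) = -200965/22*1/16502 = -200965/363044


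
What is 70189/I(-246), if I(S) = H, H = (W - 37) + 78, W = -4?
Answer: 1897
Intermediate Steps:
H = 37 (H = (-4 - 37) + 78 = -41 + 78 = 37)
I(S) = 37
70189/I(-246) = 70189/37 = 70189*(1/37) = 1897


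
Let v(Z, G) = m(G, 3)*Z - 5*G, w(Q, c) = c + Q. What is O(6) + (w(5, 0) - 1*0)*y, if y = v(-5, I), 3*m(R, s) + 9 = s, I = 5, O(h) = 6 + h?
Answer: -63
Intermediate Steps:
w(Q, c) = Q + c
m(R, s) = -3 + s/3
v(Z, G) = -5*G - 2*Z (v(Z, G) = (-3 + (⅓)*3)*Z - 5*G = (-3 + 1)*Z - 5*G = -2*Z - 5*G = -5*G - 2*Z)
y = -15 (y = -5*5 - 2*(-5) = -25 + 10 = -15)
O(6) + (w(5, 0) - 1*0)*y = (6 + 6) + ((5 + 0) - 1*0)*(-15) = 12 + (5 + 0)*(-15) = 12 + 5*(-15) = 12 - 75 = -63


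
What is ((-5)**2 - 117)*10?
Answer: -920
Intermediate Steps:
((-5)**2 - 117)*10 = (25 - 117)*10 = -92*10 = -920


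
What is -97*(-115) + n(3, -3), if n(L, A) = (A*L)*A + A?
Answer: 11179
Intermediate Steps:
n(L, A) = A + L*A**2 (n(L, A) = L*A**2 + A = A + L*A**2)
-97*(-115) + n(3, -3) = -97*(-115) - 3*(1 - 3*3) = 11155 - 3*(1 - 9) = 11155 - 3*(-8) = 11155 + 24 = 11179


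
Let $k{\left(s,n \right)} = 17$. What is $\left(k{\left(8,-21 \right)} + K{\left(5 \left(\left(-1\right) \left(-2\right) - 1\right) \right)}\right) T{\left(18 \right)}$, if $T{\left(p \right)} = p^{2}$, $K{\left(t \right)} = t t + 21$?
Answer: $20412$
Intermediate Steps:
$K{\left(t \right)} = 21 + t^{2}$ ($K{\left(t \right)} = t^{2} + 21 = 21 + t^{2}$)
$\left(k{\left(8,-21 \right)} + K{\left(5 \left(\left(-1\right) \left(-2\right) - 1\right) \right)}\right) T{\left(18 \right)} = \left(17 + \left(21 + \left(5 \left(\left(-1\right) \left(-2\right) - 1\right)\right)^{2}\right)\right) 18^{2} = \left(17 + \left(21 + \left(5 \left(2 - 1\right)\right)^{2}\right)\right) 324 = \left(17 + \left(21 + \left(5 \cdot 1\right)^{2}\right)\right) 324 = \left(17 + \left(21 + 5^{2}\right)\right) 324 = \left(17 + \left(21 + 25\right)\right) 324 = \left(17 + 46\right) 324 = 63 \cdot 324 = 20412$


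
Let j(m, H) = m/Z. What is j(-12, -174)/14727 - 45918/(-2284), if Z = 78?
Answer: 4395521225/218637042 ≈ 20.104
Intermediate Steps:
j(m, H) = m/78
j(-12, -174)/14727 - 45918/(-2284) = ((1/78)*(-12))/14727 - 45918/(-2284) = -2/13*1/14727 - 45918*(-1/2284) = -2/191451 + 22959/1142 = 4395521225/218637042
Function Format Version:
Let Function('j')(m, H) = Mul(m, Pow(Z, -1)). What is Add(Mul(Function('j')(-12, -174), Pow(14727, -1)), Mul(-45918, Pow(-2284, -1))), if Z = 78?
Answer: Rational(4395521225, 218637042) ≈ 20.104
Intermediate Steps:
Function('j')(m, H) = Mul(Rational(1, 78), m) (Function('j')(m, H) = Mul(m, Pow(78, -1)) = Mul(m, Rational(1, 78)) = Mul(Rational(1, 78), m))
Add(Mul(Function('j')(-12, -174), Pow(14727, -1)), Mul(-45918, Pow(-2284, -1))) = Add(Mul(Mul(Rational(1, 78), -12), Pow(14727, -1)), Mul(-45918, Pow(-2284, -1))) = Add(Mul(Rational(-2, 13), Rational(1, 14727)), Mul(-45918, Rational(-1, 2284))) = Add(Rational(-2, 191451), Rational(22959, 1142)) = Rational(4395521225, 218637042)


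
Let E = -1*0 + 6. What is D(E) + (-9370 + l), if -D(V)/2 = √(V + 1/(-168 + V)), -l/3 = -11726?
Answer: 25808 - √1942/9 ≈ 25803.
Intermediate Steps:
l = 35178 (l = -3*(-11726) = 35178)
E = 6 (E = 0 + 6 = 6)
D(V) = -2*√(V + 1/(-168 + V))
D(E) + (-9370 + l) = -2*√(-1/(-168 + 6))*√(-1 - 6*(-168 + 6)) + (-9370 + 35178) = -2*√971*√(-1/(-162)) + 25808 = -2*√1942/18 + 25808 = -√1942/9 + 25808 = 25808 - √1942/9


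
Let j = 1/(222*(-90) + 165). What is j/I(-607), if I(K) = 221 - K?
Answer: -1/16406820 ≈ -6.0950e-8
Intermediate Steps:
j = -1/19815 (j = 1/(-19980 + 165) = 1/(-19815) = -1/19815 ≈ -5.0467e-5)
j/I(-607) = -1/(19815*(221 - 1*(-607))) = -1/(19815*(221 + 607)) = -1/19815/828 = -1/19815*1/828 = -1/16406820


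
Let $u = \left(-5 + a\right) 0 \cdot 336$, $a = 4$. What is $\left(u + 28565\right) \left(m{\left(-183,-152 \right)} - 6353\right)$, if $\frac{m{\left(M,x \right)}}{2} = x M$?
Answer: $1407654635$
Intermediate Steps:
$m{\left(M,x \right)} = 2 M x$ ($m{\left(M,x \right)} = 2 x M = 2 M x$)
$u = 0$ ($u = \left(-5 + 4\right) 0 \cdot 336 = \left(-1\right) 0 \cdot 336 = 0 \cdot 336 = 0$)
$\left(u + 28565\right) \left(m{\left(-183,-152 \right)} - 6353\right) = \left(0 + 28565\right) \left(2 \left(-183\right) \left(-152\right) - 6353\right) = 28565 \left(55632 - 6353\right) = 28565 \cdot 49279 = 1407654635$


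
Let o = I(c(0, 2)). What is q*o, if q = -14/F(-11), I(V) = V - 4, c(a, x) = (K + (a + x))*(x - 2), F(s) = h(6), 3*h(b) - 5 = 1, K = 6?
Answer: 28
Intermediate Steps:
h(b) = 2 (h(b) = 5/3 + (⅓)*1 = 5/3 + ⅓ = 2)
F(s) = 2
c(a, x) = (-2 + x)*(6 + a + x) (c(a, x) = (6 + (a + x))*(x - 2) = (6 + a + x)*(-2 + x) = (-2 + x)*(6 + a + x))
I(V) = -4 + V
q = -7 (q = -14/2 = -14*½ = -7)
o = -4 (o = -4 + (-12 + 2² - 2*0 + 4*2 + 0*2) = -4 + (-12 + 4 + 0 + 8 + 0) = -4 + 0 = -4)
q*o = -7*(-4) = 28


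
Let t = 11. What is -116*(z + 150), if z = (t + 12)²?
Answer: -78764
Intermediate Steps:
z = 529 (z = (11 + 12)² = 23² = 529)
-116*(z + 150) = -116*(529 + 150) = -116*679 = -78764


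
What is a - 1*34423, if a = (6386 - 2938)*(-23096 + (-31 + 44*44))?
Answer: -73100991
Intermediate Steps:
a = -73066568 (a = 3448*(-23096 + (-31 + 1936)) = 3448*(-23096 + 1905) = 3448*(-21191) = -73066568)
a - 1*34423 = -73066568 - 1*34423 = -73066568 - 34423 = -73100991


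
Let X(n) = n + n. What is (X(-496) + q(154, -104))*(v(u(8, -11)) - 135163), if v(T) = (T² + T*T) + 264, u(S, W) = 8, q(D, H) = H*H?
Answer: -1323990304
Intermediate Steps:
q(D, H) = H²
X(n) = 2*n
v(T) = 264 + 2*T² (v(T) = (T² + T²) + 264 = 2*T² + 264 = 264 + 2*T²)
(X(-496) + q(154, -104))*(v(u(8, -11)) - 135163) = (2*(-496) + (-104)²)*((264 + 2*8²) - 135163) = (-992 + 10816)*((264 + 2*64) - 135163) = 9824*((264 + 128) - 135163) = 9824*(392 - 135163) = 9824*(-134771) = -1323990304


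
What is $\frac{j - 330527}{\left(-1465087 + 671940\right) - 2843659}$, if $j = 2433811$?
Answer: $- \frac{1051642}{1818403} \approx -0.57833$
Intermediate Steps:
$\frac{j - 330527}{\left(-1465087 + 671940\right) - 2843659} = \frac{2433811 - 330527}{\left(-1465087 + 671940\right) - 2843659} = \frac{2433811 - 330527}{-793147 - 2843659} = \frac{2103284}{-3636806} = 2103284 \left(- \frac{1}{3636806}\right) = - \frac{1051642}{1818403}$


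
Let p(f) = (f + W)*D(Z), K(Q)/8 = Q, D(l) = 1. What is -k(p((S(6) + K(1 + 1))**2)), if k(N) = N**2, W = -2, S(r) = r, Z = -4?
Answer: -232324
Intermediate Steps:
K(Q) = 8*Q
p(f) = -2 + f (p(f) = (f - 2)*1 = (-2 + f)*1 = -2 + f)
-k(p((S(6) + K(1 + 1))**2)) = -(-2 + (6 + 8*(1 + 1))**2)**2 = -(-2 + (6 + 8*2)**2)**2 = -(-2 + (6 + 16)**2)**2 = -(-2 + 22**2)**2 = -(-2 + 484)**2 = -1*482**2 = -1*232324 = -232324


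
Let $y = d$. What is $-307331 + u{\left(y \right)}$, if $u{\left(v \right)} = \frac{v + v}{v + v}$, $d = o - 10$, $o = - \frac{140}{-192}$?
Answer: $-307330$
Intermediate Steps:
$o = \frac{35}{48}$ ($o = \left(-140\right) \left(- \frac{1}{192}\right) = \frac{35}{48} \approx 0.72917$)
$d = - \frac{445}{48}$ ($d = \frac{35}{48} - 10 = - \frac{445}{48} \approx -9.2708$)
$y = - \frac{445}{48} \approx -9.2708$
$u{\left(v \right)} = 1$ ($u{\left(v \right)} = \frac{2 v}{2 v} = 2 v \frac{1}{2 v} = 1$)
$-307331 + u{\left(y \right)} = -307331 + 1 = -307330$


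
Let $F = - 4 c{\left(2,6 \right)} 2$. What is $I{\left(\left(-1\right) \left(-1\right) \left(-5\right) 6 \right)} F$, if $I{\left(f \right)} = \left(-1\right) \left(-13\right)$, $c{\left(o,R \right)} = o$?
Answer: $-208$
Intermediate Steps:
$I{\left(f \right)} = 13$
$F = -16$ ($F = \left(-4\right) 2 \cdot 2 = \left(-8\right) 2 = -16$)
$I{\left(\left(-1\right) \left(-1\right) \left(-5\right) 6 \right)} F = 13 \left(-16\right) = -208$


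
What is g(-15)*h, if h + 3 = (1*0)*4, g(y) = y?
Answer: 45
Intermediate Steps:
h = -3 (h = -3 + (1*0)*4 = -3 + 0*4 = -3 + 0 = -3)
g(-15)*h = -15*(-3) = 45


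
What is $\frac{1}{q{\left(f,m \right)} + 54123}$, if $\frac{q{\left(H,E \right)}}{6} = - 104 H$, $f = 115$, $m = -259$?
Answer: $- \frac{1}{17637} \approx -5.6699 \cdot 10^{-5}$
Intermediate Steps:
$q{\left(H,E \right)} = - 624 H$ ($q{\left(H,E \right)} = 6 \left(- 104 H\right) = - 624 H$)
$\frac{1}{q{\left(f,m \right)} + 54123} = \frac{1}{\left(-624\right) 115 + 54123} = \frac{1}{-71760 + 54123} = \frac{1}{-17637} = - \frac{1}{17637}$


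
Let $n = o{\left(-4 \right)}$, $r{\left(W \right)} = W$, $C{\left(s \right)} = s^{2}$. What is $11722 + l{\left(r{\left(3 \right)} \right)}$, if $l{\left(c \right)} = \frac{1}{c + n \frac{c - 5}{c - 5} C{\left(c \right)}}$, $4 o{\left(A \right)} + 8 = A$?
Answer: $\frac{281327}{24} \approx 11722.0$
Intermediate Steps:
$o{\left(A \right)} = -2 + \frac{A}{4}$
$n = -3$ ($n = -2 + \frac{1}{4} \left(-4\right) = -2 - 1 = -3$)
$l{\left(c \right)} = \frac{1}{c - 3 c^{2}}$ ($l{\left(c \right)} = \frac{1}{c + - 3 \frac{c - 5}{c - 5} c^{2}} = \frac{1}{c + - 3 \frac{-5 + c}{-5 + c} c^{2}} = \frac{1}{c + \left(-3\right) 1 c^{2}} = \frac{1}{c - 3 c^{2}}$)
$11722 + l{\left(r{\left(3 \right)} \right)} = 11722 - \frac{1}{3 \left(-1 + 3 \cdot 3\right)} = 11722 - \frac{1}{3 \left(-1 + 9\right)} = 11722 - \frac{1}{3 \cdot 8} = 11722 - \frac{1}{3} \cdot \frac{1}{8} = 11722 - \frac{1}{24} = \frac{281327}{24}$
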